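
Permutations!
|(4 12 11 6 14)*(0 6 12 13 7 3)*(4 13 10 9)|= 6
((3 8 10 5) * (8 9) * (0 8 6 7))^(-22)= ((0 8 10 5 3 9 6 7))^(-22)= (0 10 3 6)(5 9 7 8)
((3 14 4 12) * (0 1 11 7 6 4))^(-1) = ((0 1 11 7 6 4 12 3 14))^(-1) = (0 14 3 12 4 6 7 11 1)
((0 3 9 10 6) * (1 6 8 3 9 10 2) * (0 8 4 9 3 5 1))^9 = (0 4)(1 6 8 5)(2 10)(3 9) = ((0 3 10 4 9 2)(1 6 8 5))^9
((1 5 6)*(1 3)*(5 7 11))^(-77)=(1 7 11 5 6 3)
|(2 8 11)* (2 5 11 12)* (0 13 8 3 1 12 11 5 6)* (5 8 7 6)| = 12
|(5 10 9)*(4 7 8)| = |(4 7 8)(5 10 9)| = 3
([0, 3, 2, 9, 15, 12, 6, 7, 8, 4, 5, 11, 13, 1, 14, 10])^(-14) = (1 15 13 4 12 9 5 3 10)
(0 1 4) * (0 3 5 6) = (0 1 4 3 5 6) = [1, 4, 2, 5, 3, 6, 0]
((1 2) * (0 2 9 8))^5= (9)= ((0 2 1 9 8))^5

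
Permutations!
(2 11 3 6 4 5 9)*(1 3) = (1 3 6 4 5 9 2 11) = [0, 3, 11, 6, 5, 9, 4, 7, 8, 2, 10, 1]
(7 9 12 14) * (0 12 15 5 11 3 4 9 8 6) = (0 12 14 7 8 6)(3 4 9 15 5 11) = [12, 1, 2, 4, 9, 11, 0, 8, 6, 15, 10, 3, 14, 13, 7, 5]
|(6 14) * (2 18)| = 2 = |(2 18)(6 14)|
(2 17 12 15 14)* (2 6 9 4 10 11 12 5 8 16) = [0, 1, 17, 3, 10, 8, 9, 7, 16, 4, 11, 12, 15, 13, 6, 14, 2, 5] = (2 17 5 8 16)(4 10 11 12 15 14 6 9)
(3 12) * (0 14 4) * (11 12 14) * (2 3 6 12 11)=[2, 1, 3, 14, 0, 5, 12, 7, 8, 9, 10, 11, 6, 13, 4]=(0 2 3 14 4)(6 12)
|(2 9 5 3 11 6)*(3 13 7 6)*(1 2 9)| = |(1 2)(3 11)(5 13 7 6 9)| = 10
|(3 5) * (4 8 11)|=|(3 5)(4 8 11)|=6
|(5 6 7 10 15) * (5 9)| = |(5 6 7 10 15 9)| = 6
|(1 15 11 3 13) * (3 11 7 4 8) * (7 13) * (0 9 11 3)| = |(0 9 11 3 7 4 8)(1 15 13)| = 21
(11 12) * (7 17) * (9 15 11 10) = (7 17)(9 15 11 12 10) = [0, 1, 2, 3, 4, 5, 6, 17, 8, 15, 9, 12, 10, 13, 14, 11, 16, 7]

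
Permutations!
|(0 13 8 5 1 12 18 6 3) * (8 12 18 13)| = 14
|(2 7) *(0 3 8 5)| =|(0 3 8 5)(2 7)| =4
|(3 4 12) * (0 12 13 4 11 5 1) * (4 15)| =|(0 12 3 11 5 1)(4 13 15)| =6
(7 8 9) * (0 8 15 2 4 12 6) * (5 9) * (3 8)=(0 3 8 5 9 7 15 2 4 12 6)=[3, 1, 4, 8, 12, 9, 0, 15, 5, 7, 10, 11, 6, 13, 14, 2]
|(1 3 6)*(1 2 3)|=3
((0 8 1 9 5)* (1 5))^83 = (0 5 8)(1 9)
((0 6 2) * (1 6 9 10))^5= (0 2 6 1 10 9)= ((0 9 10 1 6 2))^5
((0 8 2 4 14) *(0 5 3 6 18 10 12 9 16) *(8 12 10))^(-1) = ((0 12 9 16)(2 4 14 5 3 6 18 8))^(-1) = (0 16 9 12)(2 8 18 6 3 5 14 4)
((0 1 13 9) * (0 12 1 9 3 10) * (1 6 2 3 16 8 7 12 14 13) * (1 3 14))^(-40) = ((0 9 1 3 10)(2 14 13 16 8 7 12 6))^(-40) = (16)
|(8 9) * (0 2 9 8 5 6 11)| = |(0 2 9 5 6 11)| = 6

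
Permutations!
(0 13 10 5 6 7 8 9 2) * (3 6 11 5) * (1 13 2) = (0 2)(1 13 10 3 6 7 8 9)(5 11) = [2, 13, 0, 6, 4, 11, 7, 8, 9, 1, 3, 5, 12, 10]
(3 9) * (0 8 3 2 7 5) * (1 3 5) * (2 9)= (9)(0 8 5)(1 3 2 7)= [8, 3, 7, 2, 4, 0, 6, 1, 5, 9]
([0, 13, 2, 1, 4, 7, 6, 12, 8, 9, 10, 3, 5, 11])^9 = (1 13 11 3)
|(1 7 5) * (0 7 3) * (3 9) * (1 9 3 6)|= |(0 7 5 9 6 1 3)|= 7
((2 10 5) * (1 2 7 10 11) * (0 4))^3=((0 4)(1 2 11)(5 7 10))^3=(11)(0 4)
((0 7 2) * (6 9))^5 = (0 2 7)(6 9)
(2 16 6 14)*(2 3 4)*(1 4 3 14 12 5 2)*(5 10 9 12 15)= [0, 4, 16, 3, 1, 2, 15, 7, 8, 12, 9, 11, 10, 13, 14, 5, 6]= (1 4)(2 16 6 15 5)(9 12 10)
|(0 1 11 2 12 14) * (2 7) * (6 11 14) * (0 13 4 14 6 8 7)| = |(0 1 6 11)(2 12 8 7)(4 14 13)| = 12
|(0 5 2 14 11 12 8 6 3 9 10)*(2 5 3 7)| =|(0 3 9 10)(2 14 11 12 8 6 7)| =28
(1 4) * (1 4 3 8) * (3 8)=(1 8)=[0, 8, 2, 3, 4, 5, 6, 7, 1]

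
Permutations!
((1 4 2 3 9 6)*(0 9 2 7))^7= ((0 9 6 1 4 7)(2 3))^7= (0 9 6 1 4 7)(2 3)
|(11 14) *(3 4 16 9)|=|(3 4 16 9)(11 14)|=4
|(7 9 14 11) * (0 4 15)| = 12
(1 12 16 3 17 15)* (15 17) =(17)(1 12 16 3 15) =[0, 12, 2, 15, 4, 5, 6, 7, 8, 9, 10, 11, 16, 13, 14, 1, 3, 17]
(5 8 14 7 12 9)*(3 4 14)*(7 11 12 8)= (3 4 14 11 12 9 5 7 8)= [0, 1, 2, 4, 14, 7, 6, 8, 3, 5, 10, 12, 9, 13, 11]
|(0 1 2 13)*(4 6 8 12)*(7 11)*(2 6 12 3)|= 14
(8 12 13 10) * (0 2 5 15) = (0 2 5 15)(8 12 13 10) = [2, 1, 5, 3, 4, 15, 6, 7, 12, 9, 8, 11, 13, 10, 14, 0]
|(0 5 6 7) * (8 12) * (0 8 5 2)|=|(0 2)(5 6 7 8 12)|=10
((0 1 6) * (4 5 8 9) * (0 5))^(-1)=(0 4 9 8 5 6 1)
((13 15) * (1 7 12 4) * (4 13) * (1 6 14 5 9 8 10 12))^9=(1 7)(4 15 13 12 10 8 9 5 14 6)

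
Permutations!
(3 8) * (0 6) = (0 6)(3 8) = [6, 1, 2, 8, 4, 5, 0, 7, 3]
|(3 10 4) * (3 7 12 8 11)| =7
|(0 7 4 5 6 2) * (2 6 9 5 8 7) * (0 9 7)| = |(0 2 9 5 7 4 8)| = 7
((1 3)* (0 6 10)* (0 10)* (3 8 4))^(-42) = (10)(1 4)(3 8)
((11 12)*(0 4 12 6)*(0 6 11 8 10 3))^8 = (0 12 10)(3 4 8)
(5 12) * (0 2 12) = [2, 1, 12, 3, 4, 0, 6, 7, 8, 9, 10, 11, 5] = (0 2 12 5)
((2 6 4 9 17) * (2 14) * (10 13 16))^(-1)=(2 14 17 9 4 6)(10 16 13)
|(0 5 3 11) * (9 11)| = |(0 5 3 9 11)| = 5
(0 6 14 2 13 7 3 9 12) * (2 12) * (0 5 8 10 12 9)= (0 6 14 9 2 13 7 3)(5 8 10 12)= [6, 1, 13, 0, 4, 8, 14, 3, 10, 2, 12, 11, 5, 7, 9]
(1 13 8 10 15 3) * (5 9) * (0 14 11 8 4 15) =(0 14 11 8 10)(1 13 4 15 3)(5 9) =[14, 13, 2, 1, 15, 9, 6, 7, 10, 5, 0, 8, 12, 4, 11, 3]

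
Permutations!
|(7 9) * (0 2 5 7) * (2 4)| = |(0 4 2 5 7 9)| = 6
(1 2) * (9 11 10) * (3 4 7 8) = [0, 2, 1, 4, 7, 5, 6, 8, 3, 11, 9, 10] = (1 2)(3 4 7 8)(9 11 10)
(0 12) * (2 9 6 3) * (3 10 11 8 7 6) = [12, 1, 9, 2, 4, 5, 10, 6, 7, 3, 11, 8, 0] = (0 12)(2 9 3)(6 10 11 8 7)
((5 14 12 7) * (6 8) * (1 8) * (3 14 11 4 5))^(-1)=((1 8 6)(3 14 12 7)(4 5 11))^(-1)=(1 6 8)(3 7 12 14)(4 11 5)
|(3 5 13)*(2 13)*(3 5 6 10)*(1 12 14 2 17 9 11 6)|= 12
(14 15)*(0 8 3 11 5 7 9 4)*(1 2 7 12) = (0 8 3 11 5 12 1 2 7 9 4)(14 15) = [8, 2, 7, 11, 0, 12, 6, 9, 3, 4, 10, 5, 1, 13, 15, 14]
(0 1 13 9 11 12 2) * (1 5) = [5, 13, 0, 3, 4, 1, 6, 7, 8, 11, 10, 12, 2, 9] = (0 5 1 13 9 11 12 2)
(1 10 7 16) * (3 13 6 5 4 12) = [0, 10, 2, 13, 12, 4, 5, 16, 8, 9, 7, 11, 3, 6, 14, 15, 1] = (1 10 7 16)(3 13 6 5 4 12)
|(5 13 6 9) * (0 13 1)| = 6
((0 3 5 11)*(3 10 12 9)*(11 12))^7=(0 10 11)(3 9 12 5)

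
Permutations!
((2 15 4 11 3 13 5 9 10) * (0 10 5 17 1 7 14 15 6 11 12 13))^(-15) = ((0 10 2 6 11 3)(1 7 14 15 4 12 13 17)(5 9))^(-15) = (0 6)(1 7 14 15 4 12 13 17)(2 3)(5 9)(10 11)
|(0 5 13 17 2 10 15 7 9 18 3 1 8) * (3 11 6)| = |(0 5 13 17 2 10 15 7 9 18 11 6 3 1 8)| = 15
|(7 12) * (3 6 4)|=|(3 6 4)(7 12)|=6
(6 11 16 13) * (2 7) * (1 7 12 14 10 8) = [0, 7, 12, 3, 4, 5, 11, 2, 1, 9, 8, 16, 14, 6, 10, 15, 13] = (1 7 2 12 14 10 8)(6 11 16 13)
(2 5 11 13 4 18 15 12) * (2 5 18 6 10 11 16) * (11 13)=[0, 1, 18, 3, 6, 16, 10, 7, 8, 9, 13, 11, 5, 4, 14, 12, 2, 17, 15]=(2 18 15 12 5 16)(4 6 10 13)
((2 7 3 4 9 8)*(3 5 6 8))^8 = ((2 7 5 6 8)(3 4 9))^8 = (2 6 7 8 5)(3 9 4)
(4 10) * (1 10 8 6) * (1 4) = [0, 10, 2, 3, 8, 5, 4, 7, 6, 9, 1] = (1 10)(4 8 6)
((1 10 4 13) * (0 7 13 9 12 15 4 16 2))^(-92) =(0 2 16 10 1 13 7)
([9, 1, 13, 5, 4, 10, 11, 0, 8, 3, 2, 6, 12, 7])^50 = (0 3 10 13)(2 7 9 5)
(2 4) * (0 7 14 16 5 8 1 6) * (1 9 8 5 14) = [7, 6, 4, 3, 2, 5, 0, 1, 9, 8, 10, 11, 12, 13, 16, 15, 14] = (0 7 1 6)(2 4)(8 9)(14 16)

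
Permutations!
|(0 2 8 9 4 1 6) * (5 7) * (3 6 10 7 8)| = 28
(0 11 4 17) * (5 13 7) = (0 11 4 17)(5 13 7) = [11, 1, 2, 3, 17, 13, 6, 5, 8, 9, 10, 4, 12, 7, 14, 15, 16, 0]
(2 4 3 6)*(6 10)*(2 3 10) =(2 4 10 6 3) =[0, 1, 4, 2, 10, 5, 3, 7, 8, 9, 6]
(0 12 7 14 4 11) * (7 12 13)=(0 13 7 14 4 11)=[13, 1, 2, 3, 11, 5, 6, 14, 8, 9, 10, 0, 12, 7, 4]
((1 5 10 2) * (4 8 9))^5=(1 5 10 2)(4 9 8)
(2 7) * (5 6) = (2 7)(5 6) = [0, 1, 7, 3, 4, 6, 5, 2]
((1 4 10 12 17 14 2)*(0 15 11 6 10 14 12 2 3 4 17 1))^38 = (0 11 10)(1 12 17)(2 15 6)(3 14 4) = ((0 15 11 6 10 2)(1 17 12)(3 4 14))^38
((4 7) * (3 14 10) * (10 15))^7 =((3 14 15 10)(4 7))^7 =(3 10 15 14)(4 7)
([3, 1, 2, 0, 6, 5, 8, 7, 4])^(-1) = [3, 1, 2, 0, 8, 5, 4, 7, 6]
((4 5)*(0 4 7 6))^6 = ((0 4 5 7 6))^6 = (0 4 5 7 6)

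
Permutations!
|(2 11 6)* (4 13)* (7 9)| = 6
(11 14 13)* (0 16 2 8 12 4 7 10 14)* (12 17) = (0 16 2 8 17 12 4 7 10 14 13 11) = [16, 1, 8, 3, 7, 5, 6, 10, 17, 9, 14, 0, 4, 11, 13, 15, 2, 12]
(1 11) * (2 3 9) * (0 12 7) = (0 12 7)(1 11)(2 3 9) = [12, 11, 3, 9, 4, 5, 6, 0, 8, 2, 10, 1, 7]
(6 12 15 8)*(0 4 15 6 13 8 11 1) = (0 4 15 11 1)(6 12)(8 13) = [4, 0, 2, 3, 15, 5, 12, 7, 13, 9, 10, 1, 6, 8, 14, 11]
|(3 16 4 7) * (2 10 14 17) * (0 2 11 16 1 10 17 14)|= 10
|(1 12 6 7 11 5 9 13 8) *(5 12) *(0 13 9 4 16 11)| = 11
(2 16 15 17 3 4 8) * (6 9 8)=[0, 1, 16, 4, 6, 5, 9, 7, 2, 8, 10, 11, 12, 13, 14, 17, 15, 3]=(2 16 15 17 3 4 6 9 8)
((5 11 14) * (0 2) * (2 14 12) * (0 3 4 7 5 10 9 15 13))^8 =((0 14 10 9 15 13)(2 3 4 7 5 11 12))^8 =(0 10 15)(2 3 4 7 5 11 12)(9 13 14)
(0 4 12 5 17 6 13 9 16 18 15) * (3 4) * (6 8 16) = (0 3 4 12 5 17 8 16 18 15)(6 13 9) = [3, 1, 2, 4, 12, 17, 13, 7, 16, 6, 10, 11, 5, 9, 14, 0, 18, 8, 15]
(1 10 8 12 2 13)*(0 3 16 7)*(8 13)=[3, 10, 8, 16, 4, 5, 6, 0, 12, 9, 13, 11, 2, 1, 14, 15, 7]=(0 3 16 7)(1 10 13)(2 8 12)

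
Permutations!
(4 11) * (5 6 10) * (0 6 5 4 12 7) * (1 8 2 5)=[6, 8, 5, 3, 11, 1, 10, 0, 2, 9, 4, 12, 7]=(0 6 10 4 11 12 7)(1 8 2 5)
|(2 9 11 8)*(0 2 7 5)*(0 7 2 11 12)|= 6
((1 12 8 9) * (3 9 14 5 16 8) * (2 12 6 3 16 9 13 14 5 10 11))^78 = ((1 6 3 13 14 10 11 2 12 16 8 5 9))^78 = (16)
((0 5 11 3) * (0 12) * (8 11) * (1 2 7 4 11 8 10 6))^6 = (0 7 5 4 10 11 6 3 1 12 2)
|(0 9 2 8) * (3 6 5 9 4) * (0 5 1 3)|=12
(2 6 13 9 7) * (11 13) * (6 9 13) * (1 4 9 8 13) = (1 4 9 7 2 8 13)(6 11) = [0, 4, 8, 3, 9, 5, 11, 2, 13, 7, 10, 6, 12, 1]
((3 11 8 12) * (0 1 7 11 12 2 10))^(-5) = ((0 1 7 11 8 2 10)(3 12))^(-5) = (0 7 8 10 1 11 2)(3 12)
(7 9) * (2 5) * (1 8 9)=(1 8 9 7)(2 5)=[0, 8, 5, 3, 4, 2, 6, 1, 9, 7]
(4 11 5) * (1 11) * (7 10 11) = [0, 7, 2, 3, 1, 4, 6, 10, 8, 9, 11, 5] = (1 7 10 11 5 4)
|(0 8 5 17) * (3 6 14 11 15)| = 20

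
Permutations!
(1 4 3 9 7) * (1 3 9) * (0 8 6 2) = (0 8 6 2)(1 4 9 7 3) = [8, 4, 0, 1, 9, 5, 2, 3, 6, 7]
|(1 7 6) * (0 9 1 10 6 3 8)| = 6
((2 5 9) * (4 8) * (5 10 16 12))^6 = (16)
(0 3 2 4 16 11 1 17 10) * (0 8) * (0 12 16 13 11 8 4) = (0 3 2)(1 17 10 4 13 11)(8 12 16) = [3, 17, 0, 2, 13, 5, 6, 7, 12, 9, 4, 1, 16, 11, 14, 15, 8, 10]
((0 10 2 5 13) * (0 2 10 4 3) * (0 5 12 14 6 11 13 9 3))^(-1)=(0 4)(2 13 11 6 14 12)(3 9 5)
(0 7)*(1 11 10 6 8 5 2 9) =(0 7)(1 11 10 6 8 5 2 9) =[7, 11, 9, 3, 4, 2, 8, 0, 5, 1, 6, 10]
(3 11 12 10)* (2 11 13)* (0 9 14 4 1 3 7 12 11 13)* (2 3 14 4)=(0 9 4 1 14 2 13 3)(7 12 10)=[9, 14, 13, 0, 1, 5, 6, 12, 8, 4, 7, 11, 10, 3, 2]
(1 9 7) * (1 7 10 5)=(1 9 10 5)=[0, 9, 2, 3, 4, 1, 6, 7, 8, 10, 5]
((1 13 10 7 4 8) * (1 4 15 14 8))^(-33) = ((1 13 10 7 15 14 8 4))^(-33) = (1 4 8 14 15 7 10 13)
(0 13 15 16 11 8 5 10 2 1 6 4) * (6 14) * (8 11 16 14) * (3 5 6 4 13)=[3, 8, 1, 5, 0, 10, 13, 7, 6, 9, 2, 11, 12, 15, 4, 14, 16]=(16)(0 3 5 10 2 1 8 6 13 15 14 4)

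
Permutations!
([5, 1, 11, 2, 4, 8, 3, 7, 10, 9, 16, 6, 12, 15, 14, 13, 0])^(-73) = (0 8 16 5 10)(2 3 6 11)(13 15)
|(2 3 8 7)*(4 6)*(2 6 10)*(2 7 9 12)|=20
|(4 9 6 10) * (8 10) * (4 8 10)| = 5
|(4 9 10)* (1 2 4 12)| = 6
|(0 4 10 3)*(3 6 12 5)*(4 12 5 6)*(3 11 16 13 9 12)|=14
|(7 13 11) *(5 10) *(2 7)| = |(2 7 13 11)(5 10)| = 4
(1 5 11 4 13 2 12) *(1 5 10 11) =[0, 10, 12, 3, 13, 1, 6, 7, 8, 9, 11, 4, 5, 2] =(1 10 11 4 13 2 12 5)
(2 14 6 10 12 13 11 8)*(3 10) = [0, 1, 14, 10, 4, 5, 3, 7, 2, 9, 12, 8, 13, 11, 6] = (2 14 6 3 10 12 13 11 8)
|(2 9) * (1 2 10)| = |(1 2 9 10)| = 4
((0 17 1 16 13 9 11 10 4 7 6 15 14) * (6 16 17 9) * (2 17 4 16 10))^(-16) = (0 15 13 10 4 17 11)(1 2 9 14 6 16 7)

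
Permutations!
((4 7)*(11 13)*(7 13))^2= ((4 13 11 7))^2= (4 11)(7 13)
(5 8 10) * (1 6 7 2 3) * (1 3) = (1 6 7 2)(5 8 10) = [0, 6, 1, 3, 4, 8, 7, 2, 10, 9, 5]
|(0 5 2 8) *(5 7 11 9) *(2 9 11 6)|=|(11)(0 7 6 2 8)(5 9)|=10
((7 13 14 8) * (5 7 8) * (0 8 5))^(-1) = ((0 8 5 7 13 14))^(-1) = (0 14 13 7 5 8)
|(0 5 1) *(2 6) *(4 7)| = 6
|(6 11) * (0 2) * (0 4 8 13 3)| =6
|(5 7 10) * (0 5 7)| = 2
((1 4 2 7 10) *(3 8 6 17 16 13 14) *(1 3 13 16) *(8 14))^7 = ((1 4 2 7 10 3 14 13 8 6 17))^7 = (1 13 7 17 14 2 6 3 4 8 10)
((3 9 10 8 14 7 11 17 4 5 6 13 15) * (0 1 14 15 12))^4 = (0 11 6 1 17 13 14 4 12 7 5)(3 15 8 10 9)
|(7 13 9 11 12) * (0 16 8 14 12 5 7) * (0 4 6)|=35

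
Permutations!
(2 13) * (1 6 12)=(1 6 12)(2 13)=[0, 6, 13, 3, 4, 5, 12, 7, 8, 9, 10, 11, 1, 2]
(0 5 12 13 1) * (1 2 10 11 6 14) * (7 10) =(0 5 12 13 2 7 10 11 6 14 1) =[5, 0, 7, 3, 4, 12, 14, 10, 8, 9, 11, 6, 13, 2, 1]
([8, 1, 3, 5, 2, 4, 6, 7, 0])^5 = (0 8)(2 3 5 4)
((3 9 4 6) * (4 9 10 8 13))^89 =(3 6 4 13 8 10)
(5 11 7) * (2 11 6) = (2 11 7 5 6) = [0, 1, 11, 3, 4, 6, 2, 5, 8, 9, 10, 7]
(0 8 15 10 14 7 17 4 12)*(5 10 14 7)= (0 8 15 14 5 10 7 17 4 12)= [8, 1, 2, 3, 12, 10, 6, 17, 15, 9, 7, 11, 0, 13, 5, 14, 16, 4]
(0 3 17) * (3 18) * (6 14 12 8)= [18, 1, 2, 17, 4, 5, 14, 7, 6, 9, 10, 11, 8, 13, 12, 15, 16, 0, 3]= (0 18 3 17)(6 14 12 8)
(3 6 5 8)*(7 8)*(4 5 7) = [0, 1, 2, 6, 5, 4, 7, 8, 3] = (3 6 7 8)(4 5)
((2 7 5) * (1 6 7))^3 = (1 5 6 2 7)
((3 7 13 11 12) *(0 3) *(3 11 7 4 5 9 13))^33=(3 9)(4 13)(5 7)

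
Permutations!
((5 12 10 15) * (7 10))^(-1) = (5 15 10 7 12)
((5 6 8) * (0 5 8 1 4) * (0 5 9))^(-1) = (0 9)(1 6 5 4)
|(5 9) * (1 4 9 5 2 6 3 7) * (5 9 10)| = |(1 4 10 5 9 2 6 3 7)| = 9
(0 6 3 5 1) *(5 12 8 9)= (0 6 3 12 8 9 5 1)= [6, 0, 2, 12, 4, 1, 3, 7, 9, 5, 10, 11, 8]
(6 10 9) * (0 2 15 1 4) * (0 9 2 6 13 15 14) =(0 6 10 2 14)(1 4 9 13 15) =[6, 4, 14, 3, 9, 5, 10, 7, 8, 13, 2, 11, 12, 15, 0, 1]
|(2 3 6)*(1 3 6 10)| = 6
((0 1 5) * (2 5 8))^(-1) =(0 5 2 8 1)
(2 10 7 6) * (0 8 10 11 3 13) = (0 8 10 7 6 2 11 3 13) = [8, 1, 11, 13, 4, 5, 2, 6, 10, 9, 7, 3, 12, 0]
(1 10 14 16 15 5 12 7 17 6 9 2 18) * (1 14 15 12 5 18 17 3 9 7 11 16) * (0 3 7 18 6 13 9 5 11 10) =(0 3 5 11 16 12 10 15 6 18 14 1)(2 17 13 9) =[3, 0, 17, 5, 4, 11, 18, 7, 8, 2, 15, 16, 10, 9, 1, 6, 12, 13, 14]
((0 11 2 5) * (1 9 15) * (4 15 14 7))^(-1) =(0 5 2 11)(1 15 4 7 14 9)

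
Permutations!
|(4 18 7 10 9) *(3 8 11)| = |(3 8 11)(4 18 7 10 9)| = 15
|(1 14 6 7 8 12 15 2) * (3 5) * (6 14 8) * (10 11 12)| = 14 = |(1 8 10 11 12 15 2)(3 5)(6 7)|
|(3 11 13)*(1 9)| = |(1 9)(3 11 13)| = 6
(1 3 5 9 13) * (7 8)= (1 3 5 9 13)(7 8)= [0, 3, 2, 5, 4, 9, 6, 8, 7, 13, 10, 11, 12, 1]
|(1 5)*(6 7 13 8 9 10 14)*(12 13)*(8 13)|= 14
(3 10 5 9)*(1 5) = (1 5 9 3 10) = [0, 5, 2, 10, 4, 9, 6, 7, 8, 3, 1]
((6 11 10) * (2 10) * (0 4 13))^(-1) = ((0 4 13)(2 10 6 11))^(-1) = (0 13 4)(2 11 6 10)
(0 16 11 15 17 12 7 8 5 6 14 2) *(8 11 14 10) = (0 16 14 2)(5 6 10 8)(7 11 15 17 12) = [16, 1, 0, 3, 4, 6, 10, 11, 5, 9, 8, 15, 7, 13, 2, 17, 14, 12]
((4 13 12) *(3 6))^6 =((3 6)(4 13 12))^6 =(13)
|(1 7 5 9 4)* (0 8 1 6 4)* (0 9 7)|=|(9)(0 8 1)(4 6)(5 7)|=6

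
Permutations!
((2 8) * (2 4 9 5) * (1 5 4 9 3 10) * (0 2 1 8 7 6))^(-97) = ((0 2 7 6)(1 5)(3 10 8 9 4))^(-97) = (0 6 7 2)(1 5)(3 9 10 4 8)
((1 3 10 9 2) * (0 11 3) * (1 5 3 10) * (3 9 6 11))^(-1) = (0 1 3)(2 9 5)(6 10 11)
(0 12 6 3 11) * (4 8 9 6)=(0 12 4 8 9 6 3 11)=[12, 1, 2, 11, 8, 5, 3, 7, 9, 6, 10, 0, 4]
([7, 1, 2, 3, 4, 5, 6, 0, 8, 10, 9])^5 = (0 7)(9 10)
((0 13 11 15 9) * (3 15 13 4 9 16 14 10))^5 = (16)(0 9 4)(11 13)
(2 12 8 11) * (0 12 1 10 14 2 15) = (0 12 8 11 15)(1 10 14 2) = [12, 10, 1, 3, 4, 5, 6, 7, 11, 9, 14, 15, 8, 13, 2, 0]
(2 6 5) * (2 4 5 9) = [0, 1, 6, 3, 5, 4, 9, 7, 8, 2] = (2 6 9)(4 5)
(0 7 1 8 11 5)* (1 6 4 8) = (0 7 6 4 8 11 5) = [7, 1, 2, 3, 8, 0, 4, 6, 11, 9, 10, 5]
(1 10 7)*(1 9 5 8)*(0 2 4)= (0 2 4)(1 10 7 9 5 8)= [2, 10, 4, 3, 0, 8, 6, 9, 1, 5, 7]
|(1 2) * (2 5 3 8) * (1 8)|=6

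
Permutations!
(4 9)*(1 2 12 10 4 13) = (1 2 12 10 4 9 13) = [0, 2, 12, 3, 9, 5, 6, 7, 8, 13, 4, 11, 10, 1]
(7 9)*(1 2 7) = (1 2 7 9) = [0, 2, 7, 3, 4, 5, 6, 9, 8, 1]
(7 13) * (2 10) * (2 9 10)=(7 13)(9 10)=[0, 1, 2, 3, 4, 5, 6, 13, 8, 10, 9, 11, 12, 7]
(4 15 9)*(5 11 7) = (4 15 9)(5 11 7) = [0, 1, 2, 3, 15, 11, 6, 5, 8, 4, 10, 7, 12, 13, 14, 9]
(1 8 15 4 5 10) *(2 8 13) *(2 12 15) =(1 13 12 15 4 5 10)(2 8) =[0, 13, 8, 3, 5, 10, 6, 7, 2, 9, 1, 11, 15, 12, 14, 4]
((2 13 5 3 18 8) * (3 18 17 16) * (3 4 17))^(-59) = ((2 13 5 18 8)(4 17 16))^(-59) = (2 13 5 18 8)(4 17 16)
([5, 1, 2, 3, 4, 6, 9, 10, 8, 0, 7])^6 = [6, 1, 2, 3, 4, 9, 0, 7, 8, 5, 10]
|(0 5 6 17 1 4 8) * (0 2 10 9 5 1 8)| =21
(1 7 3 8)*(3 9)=(1 7 9 3 8)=[0, 7, 2, 8, 4, 5, 6, 9, 1, 3]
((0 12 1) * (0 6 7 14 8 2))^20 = ((0 12 1 6 7 14 8 2))^20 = (0 7)(1 8)(2 6)(12 14)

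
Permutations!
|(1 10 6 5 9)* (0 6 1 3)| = |(0 6 5 9 3)(1 10)| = 10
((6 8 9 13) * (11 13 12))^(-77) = (6 8 9 12 11 13)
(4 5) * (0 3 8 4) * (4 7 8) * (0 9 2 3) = [0, 1, 3, 4, 5, 9, 6, 8, 7, 2] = (2 3 4 5 9)(7 8)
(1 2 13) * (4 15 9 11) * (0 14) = (0 14)(1 2 13)(4 15 9 11) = [14, 2, 13, 3, 15, 5, 6, 7, 8, 11, 10, 4, 12, 1, 0, 9]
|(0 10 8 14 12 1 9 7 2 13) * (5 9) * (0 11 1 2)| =|(0 10 8 14 12 2 13 11 1 5 9 7)| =12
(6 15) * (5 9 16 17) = (5 9 16 17)(6 15) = [0, 1, 2, 3, 4, 9, 15, 7, 8, 16, 10, 11, 12, 13, 14, 6, 17, 5]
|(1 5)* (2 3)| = |(1 5)(2 3)| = 2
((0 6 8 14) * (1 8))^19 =((0 6 1 8 14))^19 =(0 14 8 1 6)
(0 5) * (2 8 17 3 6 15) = (0 5)(2 8 17 3 6 15) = [5, 1, 8, 6, 4, 0, 15, 7, 17, 9, 10, 11, 12, 13, 14, 2, 16, 3]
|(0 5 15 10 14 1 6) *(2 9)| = 14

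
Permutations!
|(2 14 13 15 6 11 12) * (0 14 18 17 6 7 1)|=|(0 14 13 15 7 1)(2 18 17 6 11 12)|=6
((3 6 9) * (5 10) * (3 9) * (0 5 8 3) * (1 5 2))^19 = ((0 2 1 5 10 8 3 6))^19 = (0 5 3 2 10 6 1 8)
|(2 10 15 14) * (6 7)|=|(2 10 15 14)(6 7)|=4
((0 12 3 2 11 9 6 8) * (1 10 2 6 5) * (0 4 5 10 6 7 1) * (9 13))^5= (13)(0 6 12 8 3 4 7 5 1)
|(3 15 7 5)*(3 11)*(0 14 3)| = 7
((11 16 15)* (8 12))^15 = ((8 12)(11 16 15))^15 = (16)(8 12)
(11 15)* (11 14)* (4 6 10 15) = [0, 1, 2, 3, 6, 5, 10, 7, 8, 9, 15, 4, 12, 13, 11, 14] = (4 6 10 15 14 11)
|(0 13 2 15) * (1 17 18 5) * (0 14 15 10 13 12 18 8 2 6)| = |(0 12 18 5 1 17 8 2 10 13 6)(14 15)| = 22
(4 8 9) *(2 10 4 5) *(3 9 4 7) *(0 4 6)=(0 4 8 6)(2 10 7 3 9 5)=[4, 1, 10, 9, 8, 2, 0, 3, 6, 5, 7]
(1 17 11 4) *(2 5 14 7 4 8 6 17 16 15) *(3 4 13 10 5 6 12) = (1 16 15 2 6 17 11 8 12 3 4)(5 14 7 13 10) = [0, 16, 6, 4, 1, 14, 17, 13, 12, 9, 5, 8, 3, 10, 7, 2, 15, 11]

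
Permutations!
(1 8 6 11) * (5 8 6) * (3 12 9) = (1 6 11)(3 12 9)(5 8) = [0, 6, 2, 12, 4, 8, 11, 7, 5, 3, 10, 1, 9]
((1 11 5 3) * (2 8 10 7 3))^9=(1 11 5 2 8 10 7 3)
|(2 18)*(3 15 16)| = 6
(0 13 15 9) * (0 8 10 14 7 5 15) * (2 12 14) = (0 13)(2 12 14 7 5 15 9 8 10) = [13, 1, 12, 3, 4, 15, 6, 5, 10, 8, 2, 11, 14, 0, 7, 9]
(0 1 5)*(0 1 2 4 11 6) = (0 2 4 11 6)(1 5) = [2, 5, 4, 3, 11, 1, 0, 7, 8, 9, 10, 6]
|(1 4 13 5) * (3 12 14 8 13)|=|(1 4 3 12 14 8 13 5)|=8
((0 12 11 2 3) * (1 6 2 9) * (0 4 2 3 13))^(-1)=(0 13 2 4 3 6 1 9 11 12)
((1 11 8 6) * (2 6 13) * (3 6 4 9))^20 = (1 8 2 9 6 11 13 4 3)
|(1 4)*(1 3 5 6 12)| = |(1 4 3 5 6 12)| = 6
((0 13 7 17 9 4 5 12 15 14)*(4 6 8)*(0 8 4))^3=((0 13 7 17 9 6 4 5 12 15 14 8))^3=(0 17 4 15)(5 14 13 9)(6 12 8 7)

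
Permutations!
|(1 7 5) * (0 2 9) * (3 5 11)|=15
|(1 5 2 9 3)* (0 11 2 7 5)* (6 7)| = 6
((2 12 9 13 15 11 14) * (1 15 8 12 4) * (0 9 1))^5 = (0 1 4 12 2 8 14 13 11 9 15)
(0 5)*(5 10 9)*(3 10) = (0 3 10 9 5) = [3, 1, 2, 10, 4, 0, 6, 7, 8, 5, 9]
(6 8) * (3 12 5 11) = (3 12 5 11)(6 8) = [0, 1, 2, 12, 4, 11, 8, 7, 6, 9, 10, 3, 5]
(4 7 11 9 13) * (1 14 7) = (1 14 7 11 9 13 4) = [0, 14, 2, 3, 1, 5, 6, 11, 8, 13, 10, 9, 12, 4, 7]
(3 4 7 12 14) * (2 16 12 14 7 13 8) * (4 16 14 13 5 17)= (2 14 3 16 12 7 13 8)(4 5 17)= [0, 1, 14, 16, 5, 17, 6, 13, 2, 9, 10, 11, 7, 8, 3, 15, 12, 4]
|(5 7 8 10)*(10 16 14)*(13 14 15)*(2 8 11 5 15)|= 12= |(2 8 16)(5 7 11)(10 15 13 14)|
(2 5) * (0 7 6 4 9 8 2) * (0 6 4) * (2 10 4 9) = (0 7 9 8 10 4 2 5 6) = [7, 1, 5, 3, 2, 6, 0, 9, 10, 8, 4]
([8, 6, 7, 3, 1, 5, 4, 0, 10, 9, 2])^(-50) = (10)(1 6 4)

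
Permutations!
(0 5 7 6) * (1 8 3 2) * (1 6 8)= (0 5 7 8 3 2 6)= [5, 1, 6, 2, 4, 7, 0, 8, 3]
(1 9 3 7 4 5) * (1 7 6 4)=(1 9 3 6 4 5 7)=[0, 9, 2, 6, 5, 7, 4, 1, 8, 3]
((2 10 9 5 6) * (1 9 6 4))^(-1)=((1 9 5 4)(2 10 6))^(-1)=(1 4 5 9)(2 6 10)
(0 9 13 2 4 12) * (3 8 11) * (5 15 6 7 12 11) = (0 9 13 2 4 11 3 8 5 15 6 7 12) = [9, 1, 4, 8, 11, 15, 7, 12, 5, 13, 10, 3, 0, 2, 14, 6]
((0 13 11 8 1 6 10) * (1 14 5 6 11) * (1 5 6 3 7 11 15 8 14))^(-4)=(0 11 13 14 5 6 3 10 7)(1 8 15)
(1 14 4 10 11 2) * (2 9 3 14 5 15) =(1 5 15 2)(3 14 4 10 11 9) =[0, 5, 1, 14, 10, 15, 6, 7, 8, 3, 11, 9, 12, 13, 4, 2]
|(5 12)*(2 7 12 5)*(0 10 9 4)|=12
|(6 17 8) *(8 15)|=|(6 17 15 8)|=4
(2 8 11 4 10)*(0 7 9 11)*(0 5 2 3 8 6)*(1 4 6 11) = (0 7 9 1 4 10 3 8 5 2 11 6) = [7, 4, 11, 8, 10, 2, 0, 9, 5, 1, 3, 6]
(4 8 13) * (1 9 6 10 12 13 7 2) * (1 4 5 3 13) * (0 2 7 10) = [2, 9, 4, 13, 8, 3, 0, 7, 10, 6, 12, 11, 1, 5] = (0 2 4 8 10 12 1 9 6)(3 13 5)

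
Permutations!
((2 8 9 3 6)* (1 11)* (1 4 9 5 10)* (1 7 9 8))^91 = (1 8 7 6 11 5 9 2 4 10 3) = ((1 11 4 8 5 10 7 9 3 6 2))^91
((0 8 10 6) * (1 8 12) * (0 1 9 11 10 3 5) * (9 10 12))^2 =(0 11 10 1 3)(5 9 12 6 8)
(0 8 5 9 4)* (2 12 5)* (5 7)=(0 8 2 12 7 5 9 4)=[8, 1, 12, 3, 0, 9, 6, 5, 2, 4, 10, 11, 7]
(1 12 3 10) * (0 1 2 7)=[1, 12, 7, 10, 4, 5, 6, 0, 8, 9, 2, 11, 3]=(0 1 12 3 10 2 7)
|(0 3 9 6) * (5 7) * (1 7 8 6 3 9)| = 8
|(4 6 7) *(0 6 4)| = 3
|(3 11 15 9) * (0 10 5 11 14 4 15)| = 20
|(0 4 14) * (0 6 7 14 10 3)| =|(0 4 10 3)(6 7 14)| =12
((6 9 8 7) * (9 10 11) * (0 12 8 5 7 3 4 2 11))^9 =((0 12 8 3 4 2 11 9 5 7 6 10))^9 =(0 7 11 3)(2 8 10 5)(4 12 6 9)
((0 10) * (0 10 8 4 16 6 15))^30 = (16)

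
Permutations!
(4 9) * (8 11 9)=[0, 1, 2, 3, 8, 5, 6, 7, 11, 4, 10, 9]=(4 8 11 9)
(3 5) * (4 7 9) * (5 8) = (3 8 5)(4 7 9) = [0, 1, 2, 8, 7, 3, 6, 9, 5, 4]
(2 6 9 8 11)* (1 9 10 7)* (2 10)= (1 9 8 11 10 7)(2 6)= [0, 9, 6, 3, 4, 5, 2, 1, 11, 8, 7, 10]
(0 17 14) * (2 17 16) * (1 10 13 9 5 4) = (0 16 2 17 14)(1 10 13 9 5 4) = [16, 10, 17, 3, 1, 4, 6, 7, 8, 5, 13, 11, 12, 9, 0, 15, 2, 14]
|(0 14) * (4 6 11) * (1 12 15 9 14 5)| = |(0 5 1 12 15 9 14)(4 6 11)| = 21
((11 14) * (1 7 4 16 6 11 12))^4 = ((1 7 4 16 6 11 14 12))^4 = (1 6)(4 14)(7 11)(12 16)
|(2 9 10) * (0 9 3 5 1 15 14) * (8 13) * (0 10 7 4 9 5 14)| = 12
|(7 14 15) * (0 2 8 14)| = |(0 2 8 14 15 7)| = 6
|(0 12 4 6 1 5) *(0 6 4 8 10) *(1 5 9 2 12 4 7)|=18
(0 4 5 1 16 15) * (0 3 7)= (0 4 5 1 16 15 3 7)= [4, 16, 2, 7, 5, 1, 6, 0, 8, 9, 10, 11, 12, 13, 14, 3, 15]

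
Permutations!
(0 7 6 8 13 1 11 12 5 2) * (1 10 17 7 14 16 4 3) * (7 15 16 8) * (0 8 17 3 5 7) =(0 14 17 15 16 4 5 2 8 13 10 3 1 11 12 7 6) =[14, 11, 8, 1, 5, 2, 0, 6, 13, 9, 3, 12, 7, 10, 17, 16, 4, 15]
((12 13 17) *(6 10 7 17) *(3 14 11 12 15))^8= ((3 14 11 12 13 6 10 7 17 15))^8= (3 17 10 13 11)(6 12 14 15 7)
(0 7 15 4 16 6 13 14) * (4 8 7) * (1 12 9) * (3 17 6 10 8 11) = (0 4 16 10 8 7 15 11 3 17 6 13 14)(1 12 9) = [4, 12, 2, 17, 16, 5, 13, 15, 7, 1, 8, 3, 9, 14, 0, 11, 10, 6]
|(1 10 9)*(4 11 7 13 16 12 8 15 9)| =|(1 10 4 11 7 13 16 12 8 15 9)| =11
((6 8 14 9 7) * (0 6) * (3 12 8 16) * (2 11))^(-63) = (16)(2 11)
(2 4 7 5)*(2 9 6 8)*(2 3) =[0, 1, 4, 2, 7, 9, 8, 5, 3, 6] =(2 4 7 5 9 6 8 3)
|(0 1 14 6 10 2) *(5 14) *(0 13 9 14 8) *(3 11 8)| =|(0 1 5 3 11 8)(2 13 9 14 6 10)| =6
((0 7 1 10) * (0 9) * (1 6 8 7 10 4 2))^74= ((0 10 9)(1 4 2)(6 8 7))^74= (0 9 10)(1 2 4)(6 7 8)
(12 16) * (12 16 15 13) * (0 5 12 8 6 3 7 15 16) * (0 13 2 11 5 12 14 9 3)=(0 12 16 13 8 6)(2 11 5 14 9 3 7 15)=[12, 1, 11, 7, 4, 14, 0, 15, 6, 3, 10, 5, 16, 8, 9, 2, 13]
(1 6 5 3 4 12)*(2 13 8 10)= [0, 6, 13, 4, 12, 3, 5, 7, 10, 9, 2, 11, 1, 8]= (1 6 5 3 4 12)(2 13 8 10)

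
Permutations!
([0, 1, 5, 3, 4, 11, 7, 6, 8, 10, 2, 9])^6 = (2 5 11 9 10)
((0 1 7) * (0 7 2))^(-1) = (7)(0 2 1)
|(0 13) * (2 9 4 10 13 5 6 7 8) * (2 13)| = |(0 5 6 7 8 13)(2 9 4 10)| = 12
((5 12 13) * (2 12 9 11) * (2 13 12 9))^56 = (2 9 11 13 5)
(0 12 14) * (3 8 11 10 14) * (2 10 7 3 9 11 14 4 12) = (0 2 10 4 12 9 11 7 3 8 14) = [2, 1, 10, 8, 12, 5, 6, 3, 14, 11, 4, 7, 9, 13, 0]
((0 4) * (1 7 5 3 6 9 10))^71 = (0 4)(1 7 5 3 6 9 10)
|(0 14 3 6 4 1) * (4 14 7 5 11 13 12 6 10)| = 12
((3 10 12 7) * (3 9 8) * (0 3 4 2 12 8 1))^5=(0 2)(1 4)(3 12)(7 10)(8 9)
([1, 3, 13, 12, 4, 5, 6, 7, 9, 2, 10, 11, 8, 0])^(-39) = (0 1 3 12 8 9 2 13)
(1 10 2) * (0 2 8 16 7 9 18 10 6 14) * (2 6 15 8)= (0 6 14)(1 15 8 16 7 9 18 10 2)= [6, 15, 1, 3, 4, 5, 14, 9, 16, 18, 2, 11, 12, 13, 0, 8, 7, 17, 10]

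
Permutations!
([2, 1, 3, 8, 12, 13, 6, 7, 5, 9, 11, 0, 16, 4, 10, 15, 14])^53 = [13, 1, 4, 12, 11, 14, 6, 7, 16, 9, 8, 5, 0, 10, 3, 15, 2]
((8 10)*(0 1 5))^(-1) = (0 5 1)(8 10)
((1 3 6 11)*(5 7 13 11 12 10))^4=((1 3 6 12 10 5 7 13 11))^4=(1 10 11 12 13 6 7 3 5)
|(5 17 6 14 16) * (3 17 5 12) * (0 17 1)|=8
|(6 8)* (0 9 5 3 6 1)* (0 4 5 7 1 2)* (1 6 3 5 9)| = 8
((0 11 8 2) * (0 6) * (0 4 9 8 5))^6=((0 11 5)(2 6 4 9 8))^6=(11)(2 6 4 9 8)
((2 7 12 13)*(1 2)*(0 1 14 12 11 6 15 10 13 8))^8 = (0 13 11)(1 14 6)(2 12 15)(7 8 10)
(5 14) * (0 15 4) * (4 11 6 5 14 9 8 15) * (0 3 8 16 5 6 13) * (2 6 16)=[4, 1, 6, 8, 3, 9, 16, 7, 15, 2, 10, 13, 12, 0, 14, 11, 5]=(0 4 3 8 15 11 13)(2 6 16 5 9)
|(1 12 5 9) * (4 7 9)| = 6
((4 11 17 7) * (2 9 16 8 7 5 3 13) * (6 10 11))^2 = ((2 9 16 8 7 4 6 10 11 17 5 3 13))^2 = (2 16 7 6 11 5 13 9 8 4 10 17 3)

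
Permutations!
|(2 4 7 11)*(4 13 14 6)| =|(2 13 14 6 4 7 11)| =7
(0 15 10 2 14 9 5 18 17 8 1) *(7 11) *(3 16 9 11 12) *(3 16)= (0 15 10 2 14 11 7 12 16 9 5 18 17 8 1)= [15, 0, 14, 3, 4, 18, 6, 12, 1, 5, 2, 7, 16, 13, 11, 10, 9, 8, 17]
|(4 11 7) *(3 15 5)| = |(3 15 5)(4 11 7)| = 3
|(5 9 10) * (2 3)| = |(2 3)(5 9 10)| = 6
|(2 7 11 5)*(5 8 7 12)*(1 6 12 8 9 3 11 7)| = |(1 6 12 5 2 8)(3 11 9)| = 6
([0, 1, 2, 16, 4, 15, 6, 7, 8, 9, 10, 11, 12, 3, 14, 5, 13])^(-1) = [0, 1, 2, 13, 4, 15, 6, 7, 8, 9, 10, 11, 12, 16, 14, 5, 3]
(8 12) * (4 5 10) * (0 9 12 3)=(0 9 12 8 3)(4 5 10)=[9, 1, 2, 0, 5, 10, 6, 7, 3, 12, 4, 11, 8]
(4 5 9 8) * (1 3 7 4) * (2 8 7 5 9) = (1 3 5 2 8)(4 9 7) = [0, 3, 8, 5, 9, 2, 6, 4, 1, 7]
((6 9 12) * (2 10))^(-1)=(2 10)(6 12 9)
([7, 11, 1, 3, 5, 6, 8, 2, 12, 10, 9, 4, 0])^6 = (0 5 2 8 11)(1 12 4 7 6)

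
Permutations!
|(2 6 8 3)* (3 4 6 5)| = |(2 5 3)(4 6 8)| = 3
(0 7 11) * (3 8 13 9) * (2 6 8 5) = (0 7 11)(2 6 8 13 9 3 5) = [7, 1, 6, 5, 4, 2, 8, 11, 13, 3, 10, 0, 12, 9]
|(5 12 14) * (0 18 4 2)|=12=|(0 18 4 2)(5 12 14)|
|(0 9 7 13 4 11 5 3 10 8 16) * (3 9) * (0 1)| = 6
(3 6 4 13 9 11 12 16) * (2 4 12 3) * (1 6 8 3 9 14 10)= [0, 6, 4, 8, 13, 5, 12, 7, 3, 11, 1, 9, 16, 14, 10, 15, 2]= (1 6 12 16 2 4 13 14 10)(3 8)(9 11)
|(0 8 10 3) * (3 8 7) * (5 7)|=|(0 5 7 3)(8 10)|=4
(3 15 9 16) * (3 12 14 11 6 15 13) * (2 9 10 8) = (2 9 16 12 14 11 6 15 10 8)(3 13) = [0, 1, 9, 13, 4, 5, 15, 7, 2, 16, 8, 6, 14, 3, 11, 10, 12]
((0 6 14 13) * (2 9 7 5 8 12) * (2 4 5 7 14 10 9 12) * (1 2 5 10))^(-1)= (0 13 14 9 10 4 12 2 1 6)(5 8)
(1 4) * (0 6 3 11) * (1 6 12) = [12, 4, 2, 11, 6, 5, 3, 7, 8, 9, 10, 0, 1] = (0 12 1 4 6 3 11)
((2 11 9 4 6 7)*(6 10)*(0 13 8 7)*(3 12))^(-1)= ((0 13 8 7 2 11 9 4 10 6)(3 12))^(-1)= (0 6 10 4 9 11 2 7 8 13)(3 12)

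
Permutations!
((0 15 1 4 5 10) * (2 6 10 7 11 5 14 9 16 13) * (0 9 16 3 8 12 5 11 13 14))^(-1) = (0 4 1 15)(2 13 7 5 12 8 3 9 10 6)(14 16)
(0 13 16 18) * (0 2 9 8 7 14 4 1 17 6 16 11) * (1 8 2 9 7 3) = (0 13 11)(1 17 6 16 18 9 2 7 14 4 8 3) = [13, 17, 7, 1, 8, 5, 16, 14, 3, 2, 10, 0, 12, 11, 4, 15, 18, 6, 9]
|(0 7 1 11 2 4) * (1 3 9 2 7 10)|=|(0 10 1 11 7 3 9 2 4)|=9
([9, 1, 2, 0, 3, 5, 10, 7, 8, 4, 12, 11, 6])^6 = [4, 1, 2, 9, 0, 5, 6, 7, 8, 3, 10, 11, 12]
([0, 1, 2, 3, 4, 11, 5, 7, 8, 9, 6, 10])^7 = (5 6 10 11)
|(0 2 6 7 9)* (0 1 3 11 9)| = 4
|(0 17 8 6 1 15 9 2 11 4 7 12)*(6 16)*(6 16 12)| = 8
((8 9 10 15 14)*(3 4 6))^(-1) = (3 6 4)(8 14 15 10 9)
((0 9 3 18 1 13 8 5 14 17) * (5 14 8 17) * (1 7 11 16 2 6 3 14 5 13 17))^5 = (0 17 1 13 14 9)(2 11 18 6 16 7 3)(5 8)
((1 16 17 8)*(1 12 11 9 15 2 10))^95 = (1 11)(2 8)(9 16)(10 12)(15 17)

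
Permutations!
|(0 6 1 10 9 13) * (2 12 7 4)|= |(0 6 1 10 9 13)(2 12 7 4)|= 12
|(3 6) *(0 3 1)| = 4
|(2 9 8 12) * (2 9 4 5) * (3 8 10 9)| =6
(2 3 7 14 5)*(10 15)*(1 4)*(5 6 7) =[0, 4, 3, 5, 1, 2, 7, 14, 8, 9, 15, 11, 12, 13, 6, 10] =(1 4)(2 3 5)(6 7 14)(10 15)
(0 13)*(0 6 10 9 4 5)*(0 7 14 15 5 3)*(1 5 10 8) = (0 13 6 8 1 5 7 14 15 10 9 4 3) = [13, 5, 2, 0, 3, 7, 8, 14, 1, 4, 9, 11, 12, 6, 15, 10]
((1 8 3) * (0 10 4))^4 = (0 10 4)(1 8 3)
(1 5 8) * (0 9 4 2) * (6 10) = (0 9 4 2)(1 5 8)(6 10) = [9, 5, 0, 3, 2, 8, 10, 7, 1, 4, 6]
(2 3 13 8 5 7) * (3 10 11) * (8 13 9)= (13)(2 10 11 3 9 8 5 7)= [0, 1, 10, 9, 4, 7, 6, 2, 5, 8, 11, 3, 12, 13]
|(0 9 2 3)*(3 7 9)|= 6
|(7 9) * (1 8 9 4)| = 5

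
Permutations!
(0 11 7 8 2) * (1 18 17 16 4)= (0 11 7 8 2)(1 18 17 16 4)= [11, 18, 0, 3, 1, 5, 6, 8, 2, 9, 10, 7, 12, 13, 14, 15, 4, 16, 17]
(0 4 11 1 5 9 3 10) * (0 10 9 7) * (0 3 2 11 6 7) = [4, 5, 11, 9, 6, 0, 7, 3, 8, 2, 10, 1] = (0 4 6 7 3 9 2 11 1 5)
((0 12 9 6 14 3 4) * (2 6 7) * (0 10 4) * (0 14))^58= (14)(0 2 9)(6 7 12)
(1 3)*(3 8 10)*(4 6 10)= (1 8 4 6 10 3)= [0, 8, 2, 1, 6, 5, 10, 7, 4, 9, 3]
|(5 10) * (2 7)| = 2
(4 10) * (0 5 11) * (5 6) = (0 6 5 11)(4 10) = [6, 1, 2, 3, 10, 11, 5, 7, 8, 9, 4, 0]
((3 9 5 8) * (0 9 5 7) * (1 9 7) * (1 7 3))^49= (9)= ((0 3 5 8 1 9 7))^49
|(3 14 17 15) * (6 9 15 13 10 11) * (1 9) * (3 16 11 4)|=6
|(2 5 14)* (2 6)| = |(2 5 14 6)| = 4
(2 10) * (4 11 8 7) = (2 10)(4 11 8 7) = [0, 1, 10, 3, 11, 5, 6, 4, 7, 9, 2, 8]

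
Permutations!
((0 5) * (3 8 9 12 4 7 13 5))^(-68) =(0 12 5 9 13 8 7 3 4)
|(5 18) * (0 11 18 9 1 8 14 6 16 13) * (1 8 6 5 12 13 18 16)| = 12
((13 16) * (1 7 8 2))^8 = ((1 7 8 2)(13 16))^8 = (16)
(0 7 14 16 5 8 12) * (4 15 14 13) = (0 7 13 4 15 14 16 5 8 12) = [7, 1, 2, 3, 15, 8, 6, 13, 12, 9, 10, 11, 0, 4, 16, 14, 5]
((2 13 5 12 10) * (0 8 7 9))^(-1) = (0 9 7 8)(2 10 12 5 13)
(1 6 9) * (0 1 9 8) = [1, 6, 2, 3, 4, 5, 8, 7, 0, 9] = (9)(0 1 6 8)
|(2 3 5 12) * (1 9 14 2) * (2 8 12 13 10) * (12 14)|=|(1 9 12)(2 3 5 13 10)(8 14)|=30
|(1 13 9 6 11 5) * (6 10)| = |(1 13 9 10 6 11 5)| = 7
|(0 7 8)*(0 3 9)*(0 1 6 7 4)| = |(0 4)(1 6 7 8 3 9)| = 6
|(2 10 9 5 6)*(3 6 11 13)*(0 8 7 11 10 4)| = |(0 8 7 11 13 3 6 2 4)(5 10 9)| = 9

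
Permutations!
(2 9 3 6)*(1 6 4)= (1 6 2 9 3 4)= [0, 6, 9, 4, 1, 5, 2, 7, 8, 3]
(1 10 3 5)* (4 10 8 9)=(1 8 9 4 10 3 5)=[0, 8, 2, 5, 10, 1, 6, 7, 9, 4, 3]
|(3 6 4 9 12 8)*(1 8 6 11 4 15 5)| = 10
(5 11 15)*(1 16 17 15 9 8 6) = [0, 16, 2, 3, 4, 11, 1, 7, 6, 8, 10, 9, 12, 13, 14, 5, 17, 15] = (1 16 17 15 5 11 9 8 6)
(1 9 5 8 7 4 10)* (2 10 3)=(1 9 5 8 7 4 3 2 10)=[0, 9, 10, 2, 3, 8, 6, 4, 7, 5, 1]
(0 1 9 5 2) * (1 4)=(0 4 1 9 5 2)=[4, 9, 0, 3, 1, 2, 6, 7, 8, 5]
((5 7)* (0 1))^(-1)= (0 1)(5 7)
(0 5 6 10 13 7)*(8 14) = (0 5 6 10 13 7)(8 14) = [5, 1, 2, 3, 4, 6, 10, 0, 14, 9, 13, 11, 12, 7, 8]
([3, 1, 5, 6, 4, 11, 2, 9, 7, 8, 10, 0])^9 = [2, 1, 0, 5, 4, 3, 11, 7, 8, 9, 10, 6]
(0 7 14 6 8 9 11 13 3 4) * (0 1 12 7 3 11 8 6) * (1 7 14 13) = [3, 12, 2, 4, 7, 5, 6, 13, 9, 8, 10, 1, 14, 11, 0] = (0 3 4 7 13 11 1 12 14)(8 9)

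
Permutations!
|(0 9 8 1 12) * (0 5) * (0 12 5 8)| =4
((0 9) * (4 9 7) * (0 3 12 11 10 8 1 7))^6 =((1 7 4 9 3 12 11 10 8))^6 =(1 11 9)(3 7 10)(4 8 12)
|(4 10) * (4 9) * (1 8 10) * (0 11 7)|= 15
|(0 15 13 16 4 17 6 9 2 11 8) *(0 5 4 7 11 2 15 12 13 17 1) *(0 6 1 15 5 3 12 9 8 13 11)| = 15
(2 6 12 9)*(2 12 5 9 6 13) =[0, 1, 13, 3, 4, 9, 5, 7, 8, 12, 10, 11, 6, 2] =(2 13)(5 9 12 6)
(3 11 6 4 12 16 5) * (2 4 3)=(2 4 12 16 5)(3 11 6)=[0, 1, 4, 11, 12, 2, 3, 7, 8, 9, 10, 6, 16, 13, 14, 15, 5]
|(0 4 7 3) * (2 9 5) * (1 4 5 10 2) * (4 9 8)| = 10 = |(0 5 1 9 10 2 8 4 7 3)|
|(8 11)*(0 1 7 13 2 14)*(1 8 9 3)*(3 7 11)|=10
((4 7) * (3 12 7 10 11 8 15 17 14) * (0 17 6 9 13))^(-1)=((0 17 14 3 12 7 4 10 11 8 15 6 9 13))^(-1)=(0 13 9 6 15 8 11 10 4 7 12 3 14 17)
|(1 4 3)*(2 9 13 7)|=12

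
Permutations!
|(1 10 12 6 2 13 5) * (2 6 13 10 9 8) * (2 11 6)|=|(1 9 8 11 6 2 10 12 13 5)|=10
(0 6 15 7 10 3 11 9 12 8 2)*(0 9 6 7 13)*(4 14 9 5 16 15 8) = (0 7 10 3 11 6 8 2 5 16 15 13)(4 14 9 12) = [7, 1, 5, 11, 14, 16, 8, 10, 2, 12, 3, 6, 4, 0, 9, 13, 15]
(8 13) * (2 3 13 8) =(2 3 13) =[0, 1, 3, 13, 4, 5, 6, 7, 8, 9, 10, 11, 12, 2]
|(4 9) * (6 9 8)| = 4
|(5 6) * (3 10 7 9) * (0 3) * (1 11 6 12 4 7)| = 11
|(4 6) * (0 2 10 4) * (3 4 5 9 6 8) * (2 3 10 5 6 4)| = |(0 3 2 5 9 4 8 10 6)| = 9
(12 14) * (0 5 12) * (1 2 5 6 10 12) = (0 6 10 12 14)(1 2 5) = [6, 2, 5, 3, 4, 1, 10, 7, 8, 9, 12, 11, 14, 13, 0]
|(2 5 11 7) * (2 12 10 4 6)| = 8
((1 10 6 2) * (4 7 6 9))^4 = ((1 10 9 4 7 6 2))^4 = (1 7 10 6 9 2 4)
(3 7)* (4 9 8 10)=(3 7)(4 9 8 10)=[0, 1, 2, 7, 9, 5, 6, 3, 10, 8, 4]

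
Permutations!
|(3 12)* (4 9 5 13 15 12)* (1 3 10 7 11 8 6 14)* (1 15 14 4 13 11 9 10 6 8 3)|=12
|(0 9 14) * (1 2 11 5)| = 12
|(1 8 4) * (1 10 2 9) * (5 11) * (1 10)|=6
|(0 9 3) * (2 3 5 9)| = 6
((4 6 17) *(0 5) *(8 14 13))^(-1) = (0 5)(4 17 6)(8 13 14)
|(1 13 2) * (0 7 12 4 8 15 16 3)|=|(0 7 12 4 8 15 16 3)(1 13 2)|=24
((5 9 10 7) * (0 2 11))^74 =((0 2 11)(5 9 10 7))^74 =(0 11 2)(5 10)(7 9)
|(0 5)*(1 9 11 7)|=4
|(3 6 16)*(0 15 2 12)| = 12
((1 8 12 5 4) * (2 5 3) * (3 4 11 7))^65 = (1 8 12 4)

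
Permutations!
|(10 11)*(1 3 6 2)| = 4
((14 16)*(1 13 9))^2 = ((1 13 9)(14 16))^2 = (16)(1 9 13)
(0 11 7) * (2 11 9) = [9, 1, 11, 3, 4, 5, 6, 0, 8, 2, 10, 7] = (0 9 2 11 7)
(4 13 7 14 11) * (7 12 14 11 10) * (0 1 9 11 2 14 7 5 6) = (0 1 9 11 4 13 12 7 2 14 10 5 6) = [1, 9, 14, 3, 13, 6, 0, 2, 8, 11, 5, 4, 7, 12, 10]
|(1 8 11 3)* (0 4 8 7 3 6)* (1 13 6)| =|(0 4 8 11 1 7 3 13 6)| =9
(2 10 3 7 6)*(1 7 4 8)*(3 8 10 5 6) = (1 7 3 4 10 8)(2 5 6) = [0, 7, 5, 4, 10, 6, 2, 3, 1, 9, 8]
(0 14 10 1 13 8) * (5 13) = [14, 5, 2, 3, 4, 13, 6, 7, 0, 9, 1, 11, 12, 8, 10] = (0 14 10 1 5 13 8)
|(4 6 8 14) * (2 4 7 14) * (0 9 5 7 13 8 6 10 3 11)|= 12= |(0 9 5 7 14 13 8 2 4 10 3 11)|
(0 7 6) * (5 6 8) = (0 7 8 5 6) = [7, 1, 2, 3, 4, 6, 0, 8, 5]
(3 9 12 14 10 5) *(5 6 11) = (3 9 12 14 10 6 11 5) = [0, 1, 2, 9, 4, 3, 11, 7, 8, 12, 6, 5, 14, 13, 10]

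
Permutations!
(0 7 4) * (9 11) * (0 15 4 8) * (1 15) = [7, 15, 2, 3, 1, 5, 6, 8, 0, 11, 10, 9, 12, 13, 14, 4] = (0 7 8)(1 15 4)(9 11)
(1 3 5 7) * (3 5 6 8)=(1 5 7)(3 6 8)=[0, 5, 2, 6, 4, 7, 8, 1, 3]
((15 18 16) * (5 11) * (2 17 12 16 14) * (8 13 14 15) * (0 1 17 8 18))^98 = (18)(2 13)(8 14)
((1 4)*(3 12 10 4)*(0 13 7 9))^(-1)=((0 13 7 9)(1 3 12 10 4))^(-1)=(0 9 7 13)(1 4 10 12 3)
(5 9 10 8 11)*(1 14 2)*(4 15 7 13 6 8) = (1 14 2)(4 15 7 13 6 8 11 5 9 10) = [0, 14, 1, 3, 15, 9, 8, 13, 11, 10, 4, 5, 12, 6, 2, 7]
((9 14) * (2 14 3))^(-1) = ((2 14 9 3))^(-1) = (2 3 9 14)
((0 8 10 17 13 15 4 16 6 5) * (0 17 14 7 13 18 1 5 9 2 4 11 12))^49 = ((0 8 10 14 7 13 15 11 12)(1 5 17 18)(2 4 16 6 9))^49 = (0 7 12 14 11 10 15 8 13)(1 5 17 18)(2 9 6 16 4)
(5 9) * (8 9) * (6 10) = (5 8 9)(6 10) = [0, 1, 2, 3, 4, 8, 10, 7, 9, 5, 6]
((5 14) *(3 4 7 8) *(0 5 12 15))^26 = (0 5 14 12 15)(3 7)(4 8)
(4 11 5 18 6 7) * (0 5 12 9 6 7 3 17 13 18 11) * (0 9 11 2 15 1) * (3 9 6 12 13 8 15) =(0 5 2 3 17 8 15 1)(4 6 9 12 11 13 18 7) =[5, 0, 3, 17, 6, 2, 9, 4, 15, 12, 10, 13, 11, 18, 14, 1, 16, 8, 7]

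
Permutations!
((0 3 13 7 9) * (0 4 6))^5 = ((0 3 13 7 9 4 6))^5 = (0 4 7 3 6 9 13)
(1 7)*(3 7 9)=(1 9 3 7)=[0, 9, 2, 7, 4, 5, 6, 1, 8, 3]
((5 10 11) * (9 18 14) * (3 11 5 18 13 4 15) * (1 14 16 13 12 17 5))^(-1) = (1 10 5 17 12 9 14)(3 15 4 13 16 18 11) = ((1 14 9 12 17 5 10)(3 11 18 16 13 4 15))^(-1)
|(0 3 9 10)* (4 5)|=4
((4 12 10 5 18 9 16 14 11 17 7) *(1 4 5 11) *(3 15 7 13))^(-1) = ((1 4 12 10 11 17 13 3 15 7 5 18 9 16 14))^(-1) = (1 14 16 9 18 5 7 15 3 13 17 11 10 12 4)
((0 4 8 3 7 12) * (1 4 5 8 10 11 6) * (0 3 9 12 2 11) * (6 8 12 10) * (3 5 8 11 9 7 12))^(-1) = ((0 8 7 2 9 10)(1 4 6)(3 12 5))^(-1) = (0 10 9 2 7 8)(1 6 4)(3 5 12)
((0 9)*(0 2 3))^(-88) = (9)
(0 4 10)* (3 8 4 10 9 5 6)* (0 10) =(10)(3 8 4 9 5 6) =[0, 1, 2, 8, 9, 6, 3, 7, 4, 5, 10]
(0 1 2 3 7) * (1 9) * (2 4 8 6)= (0 9 1 4 8 6 2 3 7)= [9, 4, 3, 7, 8, 5, 2, 0, 6, 1]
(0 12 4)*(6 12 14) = (0 14 6 12 4) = [14, 1, 2, 3, 0, 5, 12, 7, 8, 9, 10, 11, 4, 13, 6]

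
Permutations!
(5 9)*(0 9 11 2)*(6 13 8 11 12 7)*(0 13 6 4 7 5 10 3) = (0 9 10 3)(2 13 8 11)(4 7)(5 12) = [9, 1, 13, 0, 7, 12, 6, 4, 11, 10, 3, 2, 5, 8]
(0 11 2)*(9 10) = (0 11 2)(9 10) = [11, 1, 0, 3, 4, 5, 6, 7, 8, 10, 9, 2]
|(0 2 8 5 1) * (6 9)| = 10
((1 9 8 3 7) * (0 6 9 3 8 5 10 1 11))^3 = ((0 6 9 5 10 1 3 7 11))^3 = (0 5 3)(1 11 9)(6 10 7)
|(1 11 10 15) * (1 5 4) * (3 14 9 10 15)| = 20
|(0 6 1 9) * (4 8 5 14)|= 4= |(0 6 1 9)(4 8 5 14)|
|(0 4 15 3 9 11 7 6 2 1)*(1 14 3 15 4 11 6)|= 20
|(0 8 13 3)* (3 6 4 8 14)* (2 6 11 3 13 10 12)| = 30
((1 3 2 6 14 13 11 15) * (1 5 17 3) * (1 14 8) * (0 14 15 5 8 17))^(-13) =(0 13 5 14 11)(1 8 15)(2 3 17 6)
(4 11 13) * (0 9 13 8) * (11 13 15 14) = (0 9 15 14 11 8)(4 13) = [9, 1, 2, 3, 13, 5, 6, 7, 0, 15, 10, 8, 12, 4, 11, 14]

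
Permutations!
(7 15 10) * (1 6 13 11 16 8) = (1 6 13 11 16 8)(7 15 10) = [0, 6, 2, 3, 4, 5, 13, 15, 1, 9, 7, 16, 12, 11, 14, 10, 8]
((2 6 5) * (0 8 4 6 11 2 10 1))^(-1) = ((0 8 4 6 5 10 1)(2 11))^(-1) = (0 1 10 5 6 4 8)(2 11)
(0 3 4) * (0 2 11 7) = (0 3 4 2 11 7) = [3, 1, 11, 4, 2, 5, 6, 0, 8, 9, 10, 7]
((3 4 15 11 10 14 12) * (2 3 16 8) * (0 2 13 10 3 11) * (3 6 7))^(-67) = ((0 2 11 6 7 3 4 15)(8 13 10 14 12 16))^(-67) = (0 3 11 15 7 2 4 6)(8 16 12 14 10 13)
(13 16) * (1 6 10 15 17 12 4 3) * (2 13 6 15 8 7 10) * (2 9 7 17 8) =(1 15 8 17 12 4 3)(2 13 16 6 9 7 10) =[0, 15, 13, 1, 3, 5, 9, 10, 17, 7, 2, 11, 4, 16, 14, 8, 6, 12]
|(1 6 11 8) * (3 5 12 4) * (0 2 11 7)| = 28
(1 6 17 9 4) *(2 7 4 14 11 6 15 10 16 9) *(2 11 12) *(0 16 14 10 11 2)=(0 16 9 10 14 12)(1 15 11 6 17 2 7 4)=[16, 15, 7, 3, 1, 5, 17, 4, 8, 10, 14, 6, 0, 13, 12, 11, 9, 2]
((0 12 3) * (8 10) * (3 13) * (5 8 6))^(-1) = (0 3 13 12)(5 6 10 8)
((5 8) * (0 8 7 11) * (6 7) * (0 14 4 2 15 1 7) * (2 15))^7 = (0 6 5 8)(1 7 11 14 4 15)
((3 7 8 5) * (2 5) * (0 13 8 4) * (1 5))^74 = (0 8 1 3 4 13 2 5 7)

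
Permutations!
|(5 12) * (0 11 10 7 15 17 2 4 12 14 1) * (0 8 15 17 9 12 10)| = 70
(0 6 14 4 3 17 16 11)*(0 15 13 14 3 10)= (0 6 3 17 16 11 15 13 14 4 10)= [6, 1, 2, 17, 10, 5, 3, 7, 8, 9, 0, 15, 12, 14, 4, 13, 11, 16]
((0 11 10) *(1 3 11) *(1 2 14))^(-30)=((0 2 14 1 3 11 10))^(-30)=(0 11 1 2 10 3 14)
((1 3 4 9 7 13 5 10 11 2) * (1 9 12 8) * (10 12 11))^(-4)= (1 13 11 8 7 4 12 9 3 5 2)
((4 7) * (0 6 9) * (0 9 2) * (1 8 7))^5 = (9)(0 2 6)(1 8 7 4)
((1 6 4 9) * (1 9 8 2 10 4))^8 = ((1 6)(2 10 4 8))^8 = (10)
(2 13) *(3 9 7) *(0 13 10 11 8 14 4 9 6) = [13, 1, 10, 6, 9, 5, 0, 3, 14, 7, 11, 8, 12, 2, 4] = (0 13 2 10 11 8 14 4 9 7 3 6)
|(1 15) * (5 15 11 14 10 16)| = |(1 11 14 10 16 5 15)| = 7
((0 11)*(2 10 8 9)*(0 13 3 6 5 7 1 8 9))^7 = (0 1 5 3 11 8 7 6 13)(2 10 9)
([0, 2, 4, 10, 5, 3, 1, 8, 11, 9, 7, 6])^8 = (1 11 7 3 4)(2 6 8 10 5)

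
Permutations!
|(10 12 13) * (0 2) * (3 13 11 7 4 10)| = 10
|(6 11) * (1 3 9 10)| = |(1 3 9 10)(6 11)| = 4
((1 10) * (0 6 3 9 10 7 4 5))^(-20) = ((0 6 3 9 10 1 7 4 5))^(-20) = (0 4 1 9 6 5 7 10 3)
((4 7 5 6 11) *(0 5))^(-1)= (0 7 4 11 6 5)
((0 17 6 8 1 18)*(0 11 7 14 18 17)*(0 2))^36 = (18)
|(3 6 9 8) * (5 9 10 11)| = |(3 6 10 11 5 9 8)| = 7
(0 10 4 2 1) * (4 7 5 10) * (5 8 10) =(0 4 2 1)(7 8 10) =[4, 0, 1, 3, 2, 5, 6, 8, 10, 9, 7]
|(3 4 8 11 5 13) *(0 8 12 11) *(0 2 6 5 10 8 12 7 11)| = |(0 12)(2 6 5 13 3 4 7 11 10 8)| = 10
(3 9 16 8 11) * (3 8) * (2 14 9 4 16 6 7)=(2 14 9 6 7)(3 4 16)(8 11)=[0, 1, 14, 4, 16, 5, 7, 2, 11, 6, 10, 8, 12, 13, 9, 15, 3]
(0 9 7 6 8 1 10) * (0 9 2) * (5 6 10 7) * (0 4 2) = (1 7 10 9 5 6 8)(2 4) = [0, 7, 4, 3, 2, 6, 8, 10, 1, 5, 9]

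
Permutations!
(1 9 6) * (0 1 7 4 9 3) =(0 1 3)(4 9 6 7) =[1, 3, 2, 0, 9, 5, 7, 4, 8, 6]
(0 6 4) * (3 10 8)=(0 6 4)(3 10 8)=[6, 1, 2, 10, 0, 5, 4, 7, 3, 9, 8]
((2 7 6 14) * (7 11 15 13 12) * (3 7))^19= ((2 11 15 13 12 3 7 6 14))^19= (2 11 15 13 12 3 7 6 14)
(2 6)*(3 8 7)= (2 6)(3 8 7)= [0, 1, 6, 8, 4, 5, 2, 3, 7]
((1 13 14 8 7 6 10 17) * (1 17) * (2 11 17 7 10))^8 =((1 13 14 8 10)(2 11 17 7 6))^8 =(1 8 13 10 14)(2 7 11 6 17)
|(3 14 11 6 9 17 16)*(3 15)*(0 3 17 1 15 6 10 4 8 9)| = 13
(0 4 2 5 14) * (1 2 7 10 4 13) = (0 13 1 2 5 14)(4 7 10) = [13, 2, 5, 3, 7, 14, 6, 10, 8, 9, 4, 11, 12, 1, 0]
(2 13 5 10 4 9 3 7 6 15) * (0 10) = (0 10 4 9 3 7 6 15 2 13 5) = [10, 1, 13, 7, 9, 0, 15, 6, 8, 3, 4, 11, 12, 5, 14, 2]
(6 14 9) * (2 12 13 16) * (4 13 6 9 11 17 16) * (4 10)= (2 12 6 14 11 17 16)(4 13 10)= [0, 1, 12, 3, 13, 5, 14, 7, 8, 9, 4, 17, 6, 10, 11, 15, 2, 16]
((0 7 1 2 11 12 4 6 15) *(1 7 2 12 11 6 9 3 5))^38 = (0 6)(1 4 3)(2 15)(5 12 9)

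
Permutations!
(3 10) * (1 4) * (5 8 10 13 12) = (1 4)(3 13 12 5 8 10) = [0, 4, 2, 13, 1, 8, 6, 7, 10, 9, 3, 11, 5, 12]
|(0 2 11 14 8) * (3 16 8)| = 7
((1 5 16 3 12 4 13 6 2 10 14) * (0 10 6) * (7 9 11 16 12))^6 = (0 4 5 14)(1 10 13 12)(3 7 9 11 16)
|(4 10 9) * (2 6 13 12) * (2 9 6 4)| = 7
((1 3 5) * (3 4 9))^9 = (1 5 3 9 4)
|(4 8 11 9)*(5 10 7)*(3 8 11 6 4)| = |(3 8 6 4 11 9)(5 10 7)| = 6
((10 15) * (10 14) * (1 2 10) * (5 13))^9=((1 2 10 15 14)(5 13))^9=(1 14 15 10 2)(5 13)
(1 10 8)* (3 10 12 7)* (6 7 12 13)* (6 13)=[0, 6, 2, 10, 4, 5, 7, 3, 1, 9, 8, 11, 12, 13]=(13)(1 6 7 3 10 8)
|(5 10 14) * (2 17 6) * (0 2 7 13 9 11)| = 24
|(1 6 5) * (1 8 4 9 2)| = 7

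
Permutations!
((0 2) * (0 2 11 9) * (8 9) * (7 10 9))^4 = (0 10 8)(7 11 9)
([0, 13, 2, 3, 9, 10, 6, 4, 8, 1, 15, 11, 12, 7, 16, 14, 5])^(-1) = (1 9 4 7 13)(5 16 14 15 10)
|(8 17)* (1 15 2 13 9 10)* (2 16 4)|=8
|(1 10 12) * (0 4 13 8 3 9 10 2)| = 10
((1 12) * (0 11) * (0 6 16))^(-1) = (0 16 6 11)(1 12)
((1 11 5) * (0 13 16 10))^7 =((0 13 16 10)(1 11 5))^7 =(0 10 16 13)(1 11 5)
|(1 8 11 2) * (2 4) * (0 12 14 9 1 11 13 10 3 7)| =|(0 12 14 9 1 8 13 10 3 7)(2 11 4)| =30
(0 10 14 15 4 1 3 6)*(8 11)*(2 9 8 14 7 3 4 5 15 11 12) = (0 10 7 3 6)(1 4)(2 9 8 12)(5 15)(11 14) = [10, 4, 9, 6, 1, 15, 0, 3, 12, 8, 7, 14, 2, 13, 11, 5]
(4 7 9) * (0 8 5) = (0 8 5)(4 7 9) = [8, 1, 2, 3, 7, 0, 6, 9, 5, 4]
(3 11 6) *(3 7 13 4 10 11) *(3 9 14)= (3 9 14)(4 10 11 6 7 13)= [0, 1, 2, 9, 10, 5, 7, 13, 8, 14, 11, 6, 12, 4, 3]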